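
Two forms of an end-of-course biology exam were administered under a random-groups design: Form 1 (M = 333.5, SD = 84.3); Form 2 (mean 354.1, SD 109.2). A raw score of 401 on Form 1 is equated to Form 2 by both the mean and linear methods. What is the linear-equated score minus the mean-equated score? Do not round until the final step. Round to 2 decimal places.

Mean-equated: 401 + (354.1 − 333.5) = 421.60
Linear-equated: (109.2/84.3)(401 − 333.5) + 354.1 = 441.538
Difference = 441.538 − 421.60 = 19.94

19.94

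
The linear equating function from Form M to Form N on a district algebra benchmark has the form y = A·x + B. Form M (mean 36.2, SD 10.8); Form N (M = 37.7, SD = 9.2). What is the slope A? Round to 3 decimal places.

0.852

A = SD_Y / SD_X = 9.2 / 10.8 = 0.852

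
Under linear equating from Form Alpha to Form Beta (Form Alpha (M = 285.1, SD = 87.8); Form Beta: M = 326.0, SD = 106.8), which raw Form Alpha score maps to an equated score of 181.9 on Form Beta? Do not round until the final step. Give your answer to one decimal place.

Invert y = (SD_Y/SD_X)(x − M_X) + M_Y:
x = (SD_X/SD_Y)(y − M_Y) + M_X = (87.8/106.8)(181.9 − 326.0) + 285.1
x = 0.822097 × -144.100 + 285.1 = 166.6

166.6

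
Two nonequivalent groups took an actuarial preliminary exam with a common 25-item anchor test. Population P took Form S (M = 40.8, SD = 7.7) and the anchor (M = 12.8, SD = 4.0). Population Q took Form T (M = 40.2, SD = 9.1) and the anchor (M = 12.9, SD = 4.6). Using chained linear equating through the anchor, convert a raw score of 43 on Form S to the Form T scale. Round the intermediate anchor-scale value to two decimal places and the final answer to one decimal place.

42.3

Form S → anchor (Population P): v = (4.0/7.7)(43 − 40.8) + 12.8 = 13.94
anchor → Form T (Population Q): y = (9.1/4.6)(13.94 − 12.9) + 40.2 = 42.3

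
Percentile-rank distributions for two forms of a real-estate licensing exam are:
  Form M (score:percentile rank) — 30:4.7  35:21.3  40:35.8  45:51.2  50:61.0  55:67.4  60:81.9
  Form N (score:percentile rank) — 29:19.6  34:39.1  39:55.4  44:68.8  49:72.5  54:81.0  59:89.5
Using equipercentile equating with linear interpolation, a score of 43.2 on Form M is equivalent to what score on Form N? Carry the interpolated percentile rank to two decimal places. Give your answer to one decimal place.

36.0

PR of 43.2 on Form M: 35.8 + (43.2 − 40)/(45 − 40) × (51.2 − 35.8) = 45.66
On Form N, PR 45.66 falls between score 34 (PR 39.1) and 39 (PR 55.4).
Interpolate: 34 + (45.66 − 39.1)/(55.4 − 39.1) × (39 − 34) = 36.0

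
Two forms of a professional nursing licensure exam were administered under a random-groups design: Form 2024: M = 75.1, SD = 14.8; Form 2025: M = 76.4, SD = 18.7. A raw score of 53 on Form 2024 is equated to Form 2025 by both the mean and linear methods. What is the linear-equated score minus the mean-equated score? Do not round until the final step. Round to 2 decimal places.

Mean-equated: 53 + (76.4 − 75.1) = 54.30
Linear-equated: (18.7/14.8)(53 − 75.1) + 76.4 = 48.476
Difference = 48.476 − 54.30 = -5.82

-5.82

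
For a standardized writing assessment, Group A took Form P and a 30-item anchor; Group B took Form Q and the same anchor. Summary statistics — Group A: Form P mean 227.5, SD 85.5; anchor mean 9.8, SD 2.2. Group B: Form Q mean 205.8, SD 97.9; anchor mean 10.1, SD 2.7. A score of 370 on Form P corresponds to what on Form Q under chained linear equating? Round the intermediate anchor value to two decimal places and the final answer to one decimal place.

Form P → anchor (Group A): v = (2.2/85.5)(370 − 227.5) + 9.8 = 13.47
anchor → Form Q (Group B): y = (97.9/2.7)(13.47 − 10.1) + 205.8 = 328.0

328.0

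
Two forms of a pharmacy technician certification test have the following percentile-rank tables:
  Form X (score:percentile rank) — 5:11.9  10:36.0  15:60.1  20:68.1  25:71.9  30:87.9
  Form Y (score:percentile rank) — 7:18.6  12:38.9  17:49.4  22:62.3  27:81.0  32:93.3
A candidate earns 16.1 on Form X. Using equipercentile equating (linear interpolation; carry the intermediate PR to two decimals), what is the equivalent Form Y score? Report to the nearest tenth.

PR of 16.1 on Form X: 60.1 + (16.1 − 15)/(20 − 15) × (68.1 − 60.1) = 61.86
On Form Y, PR 61.86 falls between score 17 (PR 49.4) and 22 (PR 62.3).
Interpolate: 17 + (61.86 − 49.4)/(62.3 − 49.4) × (22 − 17) = 21.8

21.8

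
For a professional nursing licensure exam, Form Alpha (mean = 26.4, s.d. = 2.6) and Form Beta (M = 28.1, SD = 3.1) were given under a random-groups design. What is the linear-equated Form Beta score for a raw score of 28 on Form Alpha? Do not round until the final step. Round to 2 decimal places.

30.01

Linear equating: y = (SD_Y/SD_X)(x − M_X) + M_Y
y = (3.1/2.6)(28 − 26.4) + 28.1
y = 1.192308 × 1.6 + 28.1 = 1.9077 + 28.1 = 30.01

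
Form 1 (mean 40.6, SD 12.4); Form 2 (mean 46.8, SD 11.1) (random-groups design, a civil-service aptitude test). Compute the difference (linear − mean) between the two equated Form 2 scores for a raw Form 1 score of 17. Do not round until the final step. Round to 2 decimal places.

2.47

Mean-equated: 17 + (46.8 − 40.6) = 23.20
Linear-equated: (11.1/12.4)(17 − 40.6) + 46.8 = 25.674
Difference = 25.674 − 23.20 = 2.47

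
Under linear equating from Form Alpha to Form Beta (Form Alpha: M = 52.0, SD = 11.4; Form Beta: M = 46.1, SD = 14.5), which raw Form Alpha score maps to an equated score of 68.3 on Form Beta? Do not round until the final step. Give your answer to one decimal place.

Invert y = (SD_Y/SD_X)(x − M_X) + M_Y:
x = (SD_X/SD_Y)(y − M_Y) + M_X = (11.4/14.5)(68.3 − 46.1) + 52.0
x = 0.786207 × 22.200 + 52.0 = 69.5

69.5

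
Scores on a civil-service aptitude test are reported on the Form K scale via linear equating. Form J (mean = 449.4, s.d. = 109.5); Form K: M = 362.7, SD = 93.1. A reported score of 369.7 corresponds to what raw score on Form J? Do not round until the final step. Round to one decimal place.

Invert y = (SD_Y/SD_X)(x − M_X) + M_Y:
x = (SD_X/SD_Y)(y − M_Y) + M_X = (109.5/93.1)(369.7 − 362.7) + 449.4
x = 1.176155 × 7.000 + 449.4 = 457.6

457.6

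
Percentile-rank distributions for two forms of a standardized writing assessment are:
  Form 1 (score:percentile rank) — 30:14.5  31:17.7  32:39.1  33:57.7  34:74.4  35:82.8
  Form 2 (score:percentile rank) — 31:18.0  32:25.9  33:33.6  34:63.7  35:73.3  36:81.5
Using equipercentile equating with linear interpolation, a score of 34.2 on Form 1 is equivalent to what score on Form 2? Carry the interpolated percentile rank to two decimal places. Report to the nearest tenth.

PR of 34.2 on Form 1: 74.4 + (34.2 − 34)/(35 − 34) × (82.8 − 74.4) = 76.08
On Form 2, PR 76.08 falls between score 35 (PR 73.3) and 36 (PR 81.5).
Interpolate: 35 + (76.08 − 73.3)/(81.5 − 73.3) × (36 − 35) = 35.3

35.3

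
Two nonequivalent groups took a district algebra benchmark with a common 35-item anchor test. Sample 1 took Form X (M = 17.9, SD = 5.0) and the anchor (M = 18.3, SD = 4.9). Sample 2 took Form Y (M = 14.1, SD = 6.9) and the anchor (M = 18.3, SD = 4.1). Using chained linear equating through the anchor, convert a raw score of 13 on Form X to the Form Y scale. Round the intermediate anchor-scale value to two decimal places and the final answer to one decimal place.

6.0

Form X → anchor (Sample 1): v = (4.9/5.0)(13 − 17.9) + 18.3 = 13.50
anchor → Form Y (Sample 2): y = (6.9/4.1)(13.50 − 18.3) + 14.1 = 6.0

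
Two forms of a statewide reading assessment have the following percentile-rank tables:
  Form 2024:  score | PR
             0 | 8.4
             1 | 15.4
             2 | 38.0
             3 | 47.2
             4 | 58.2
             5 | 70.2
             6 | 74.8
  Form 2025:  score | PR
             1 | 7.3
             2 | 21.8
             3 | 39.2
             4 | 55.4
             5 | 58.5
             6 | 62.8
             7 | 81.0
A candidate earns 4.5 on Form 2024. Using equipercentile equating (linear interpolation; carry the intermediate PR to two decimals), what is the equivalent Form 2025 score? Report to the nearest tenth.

PR of 4.5 on Form 2024: 58.2 + (4.5 − 4)/(5 − 4) × (70.2 − 58.2) = 64.20
On Form 2025, PR 64.20 falls between score 6 (PR 62.8) and 7 (PR 81.0).
Interpolate: 6 + (64.20 − 62.8)/(81.0 − 62.8) × (7 − 6) = 6.1

6.1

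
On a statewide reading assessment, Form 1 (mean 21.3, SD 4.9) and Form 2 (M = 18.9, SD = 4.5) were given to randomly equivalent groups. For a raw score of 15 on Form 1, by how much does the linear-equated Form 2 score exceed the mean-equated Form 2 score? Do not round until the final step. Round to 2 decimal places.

0.51

Mean-equated: 15 + (18.9 − 21.3) = 12.60
Linear-equated: (4.5/4.9)(15 − 21.3) + 18.9 = 13.114
Difference = 13.114 − 12.60 = 0.51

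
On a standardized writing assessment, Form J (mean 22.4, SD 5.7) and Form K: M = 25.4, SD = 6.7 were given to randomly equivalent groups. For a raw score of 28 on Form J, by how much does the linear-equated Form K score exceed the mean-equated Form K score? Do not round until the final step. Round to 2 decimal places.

0.98

Mean-equated: 28 + (25.4 − 22.4) = 31.00
Linear-equated: (6.7/5.7)(28 − 22.4) + 25.4 = 31.982
Difference = 31.982 − 31.00 = 0.98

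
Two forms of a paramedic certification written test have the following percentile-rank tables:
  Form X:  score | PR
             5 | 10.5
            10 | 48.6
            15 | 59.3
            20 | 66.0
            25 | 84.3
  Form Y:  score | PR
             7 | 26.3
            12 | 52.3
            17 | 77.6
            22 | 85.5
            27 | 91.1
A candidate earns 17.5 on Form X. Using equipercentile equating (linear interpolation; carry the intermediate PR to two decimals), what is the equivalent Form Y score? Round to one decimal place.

PR of 17.5 on Form X: 59.3 + (17.5 − 15)/(20 − 15) × (66.0 − 59.3) = 62.65
On Form Y, PR 62.65 falls between score 12 (PR 52.3) and 17 (PR 77.6).
Interpolate: 12 + (62.65 − 52.3)/(77.6 − 52.3) × (17 − 12) = 14.0

14.0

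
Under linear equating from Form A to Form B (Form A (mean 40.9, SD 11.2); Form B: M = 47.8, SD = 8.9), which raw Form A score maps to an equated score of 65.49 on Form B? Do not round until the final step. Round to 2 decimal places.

Invert y = (SD_Y/SD_X)(x − M_X) + M_Y:
x = (SD_X/SD_Y)(y − M_Y) + M_X = (11.2/8.9)(65.49 − 47.8) + 40.9
x = 1.258427 × 17.690 + 40.9 = 63.16

63.16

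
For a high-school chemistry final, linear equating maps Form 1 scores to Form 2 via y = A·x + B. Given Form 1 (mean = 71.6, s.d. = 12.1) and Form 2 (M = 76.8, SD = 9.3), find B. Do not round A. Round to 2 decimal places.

21.77

A = SD_Y / SD_X = 9.3 / 12.1 = 0.768595
B = M_Y − A·M_X = 76.8 − 0.768595 × 71.6 = 21.77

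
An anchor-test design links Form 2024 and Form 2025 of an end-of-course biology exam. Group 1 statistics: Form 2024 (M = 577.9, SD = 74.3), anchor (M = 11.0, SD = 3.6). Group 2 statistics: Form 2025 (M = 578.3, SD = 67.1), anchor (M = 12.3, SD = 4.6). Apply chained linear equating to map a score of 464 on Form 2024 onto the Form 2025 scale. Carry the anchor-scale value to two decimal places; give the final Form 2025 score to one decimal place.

Form 2024 → anchor (Group 1): v = (3.6/74.3)(464 − 577.9) + 11.0 = 5.48
anchor → Form 2025 (Group 2): y = (67.1/4.6)(5.48 − 12.3) + 578.3 = 478.8

478.8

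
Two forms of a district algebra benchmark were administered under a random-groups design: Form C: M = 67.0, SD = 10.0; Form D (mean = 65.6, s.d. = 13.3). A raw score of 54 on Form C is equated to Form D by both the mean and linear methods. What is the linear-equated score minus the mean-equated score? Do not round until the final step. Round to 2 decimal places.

Mean-equated: 54 + (65.6 − 67.0) = 52.60
Linear-equated: (13.3/10.0)(54 − 67.0) + 65.6 = 48.310
Difference = 48.310 − 52.60 = -4.29

-4.29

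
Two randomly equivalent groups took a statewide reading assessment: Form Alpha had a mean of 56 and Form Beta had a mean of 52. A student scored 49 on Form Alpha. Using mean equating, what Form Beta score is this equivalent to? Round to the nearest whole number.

Mean equating: y = x + (M_Y − M_X) = 49 + (52 − 56) = 45

45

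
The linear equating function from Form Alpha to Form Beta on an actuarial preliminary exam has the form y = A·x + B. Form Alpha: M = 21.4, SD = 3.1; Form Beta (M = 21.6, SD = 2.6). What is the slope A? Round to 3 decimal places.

0.839

A = SD_Y / SD_X = 2.6 / 3.1 = 0.839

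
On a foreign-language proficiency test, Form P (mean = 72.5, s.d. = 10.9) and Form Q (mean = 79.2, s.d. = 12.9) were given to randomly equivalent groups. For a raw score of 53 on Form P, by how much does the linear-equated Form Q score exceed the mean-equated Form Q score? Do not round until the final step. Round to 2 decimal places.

-3.58

Mean-equated: 53 + (79.2 − 72.5) = 59.70
Linear-equated: (12.9/10.9)(53 − 72.5) + 79.2 = 56.122
Difference = 56.122 − 59.70 = -3.58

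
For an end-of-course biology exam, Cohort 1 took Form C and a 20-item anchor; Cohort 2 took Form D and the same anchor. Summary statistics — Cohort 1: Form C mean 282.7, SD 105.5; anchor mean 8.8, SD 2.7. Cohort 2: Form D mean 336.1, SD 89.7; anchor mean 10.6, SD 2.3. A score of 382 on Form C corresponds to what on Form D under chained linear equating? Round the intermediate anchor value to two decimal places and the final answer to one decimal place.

Form C → anchor (Cohort 1): v = (2.7/105.5)(382 − 282.7) + 8.8 = 11.34
anchor → Form D (Cohort 2): y = (89.7/2.3)(11.34 − 10.6) + 336.1 = 365.0

365.0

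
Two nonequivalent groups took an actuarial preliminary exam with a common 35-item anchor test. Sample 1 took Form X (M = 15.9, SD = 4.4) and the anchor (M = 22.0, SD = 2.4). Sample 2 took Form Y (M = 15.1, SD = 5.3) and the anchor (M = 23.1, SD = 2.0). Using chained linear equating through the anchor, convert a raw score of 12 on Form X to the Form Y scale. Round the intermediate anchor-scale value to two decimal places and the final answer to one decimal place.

Form X → anchor (Sample 1): v = (2.4/4.4)(12 − 15.9) + 22.0 = 19.87
anchor → Form Y (Sample 2): y = (5.3/2.0)(19.87 − 23.1) + 15.1 = 6.5

6.5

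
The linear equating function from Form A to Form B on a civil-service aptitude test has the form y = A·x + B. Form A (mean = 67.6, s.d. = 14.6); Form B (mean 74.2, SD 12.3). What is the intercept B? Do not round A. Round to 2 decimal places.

A = SD_Y / SD_X = 12.3 / 14.6 = 0.842466
B = M_Y − A·M_X = 74.2 − 0.842466 × 67.6 = 17.25

17.25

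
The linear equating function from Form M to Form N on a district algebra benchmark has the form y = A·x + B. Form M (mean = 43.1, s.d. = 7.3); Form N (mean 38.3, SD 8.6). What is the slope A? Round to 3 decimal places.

A = SD_Y / SD_X = 8.6 / 7.3 = 1.178

1.178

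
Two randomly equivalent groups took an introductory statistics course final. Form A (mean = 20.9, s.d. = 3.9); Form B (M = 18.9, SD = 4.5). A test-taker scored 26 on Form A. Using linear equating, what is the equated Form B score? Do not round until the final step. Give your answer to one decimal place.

Linear equating: y = (SD_Y/SD_X)(x − M_X) + M_Y
y = (4.5/3.9)(26 − 20.9) + 18.9
y = 1.153846 × 5.1 + 18.9 = 5.8846 + 18.9 = 24.8

24.8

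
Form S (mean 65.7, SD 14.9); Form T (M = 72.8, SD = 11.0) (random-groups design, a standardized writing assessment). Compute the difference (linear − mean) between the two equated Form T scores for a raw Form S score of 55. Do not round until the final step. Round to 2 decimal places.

2.80

Mean-equated: 55 + (72.8 − 65.7) = 62.10
Linear-equated: (11.0/14.9)(55 − 65.7) + 72.8 = 64.901
Difference = 64.901 − 62.10 = 2.80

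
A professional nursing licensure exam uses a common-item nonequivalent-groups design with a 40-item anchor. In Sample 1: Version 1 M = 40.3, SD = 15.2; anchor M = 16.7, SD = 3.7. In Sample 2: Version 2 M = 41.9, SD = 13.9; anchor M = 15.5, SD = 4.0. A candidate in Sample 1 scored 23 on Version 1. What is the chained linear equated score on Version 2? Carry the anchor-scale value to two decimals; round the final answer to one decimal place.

Version 1 → anchor (Sample 1): v = (3.7/15.2)(23 − 40.3) + 16.7 = 12.49
anchor → Version 2 (Sample 2): y = (13.9/4.0)(12.49 − 15.5) + 41.9 = 31.4

31.4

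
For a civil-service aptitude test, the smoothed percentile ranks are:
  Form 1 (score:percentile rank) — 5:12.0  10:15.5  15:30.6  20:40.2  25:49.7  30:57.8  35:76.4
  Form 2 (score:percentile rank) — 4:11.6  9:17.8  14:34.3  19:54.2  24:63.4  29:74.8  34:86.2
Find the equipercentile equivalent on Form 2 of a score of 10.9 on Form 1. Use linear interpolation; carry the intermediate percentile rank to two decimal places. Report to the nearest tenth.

9.1

PR of 10.9 on Form 1: 15.5 + (10.9 − 10)/(15 − 10) × (30.6 − 15.5) = 18.22
On Form 2, PR 18.22 falls between score 9 (PR 17.8) and 14 (PR 34.3).
Interpolate: 9 + (18.22 − 17.8)/(34.3 − 17.8) × (14 − 9) = 9.1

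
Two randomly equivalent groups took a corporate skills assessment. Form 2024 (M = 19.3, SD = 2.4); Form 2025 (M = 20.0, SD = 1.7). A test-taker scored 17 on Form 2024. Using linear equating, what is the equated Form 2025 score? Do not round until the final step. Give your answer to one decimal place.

18.4

Linear equating: y = (SD_Y/SD_X)(x − M_X) + M_Y
y = (1.7/2.4)(17 − 19.3) + 20.0
y = 0.708333 × -2.3 + 20.0 = -1.6292 + 20.0 = 18.4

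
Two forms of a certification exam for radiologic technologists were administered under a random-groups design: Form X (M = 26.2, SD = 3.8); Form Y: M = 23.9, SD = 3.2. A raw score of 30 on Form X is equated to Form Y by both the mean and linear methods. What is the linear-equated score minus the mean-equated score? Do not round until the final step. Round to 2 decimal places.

Mean-equated: 30 + (23.9 − 26.2) = 27.70
Linear-equated: (3.2/3.8)(30 − 26.2) + 23.9 = 27.100
Difference = 27.100 − 27.70 = -0.60

-0.60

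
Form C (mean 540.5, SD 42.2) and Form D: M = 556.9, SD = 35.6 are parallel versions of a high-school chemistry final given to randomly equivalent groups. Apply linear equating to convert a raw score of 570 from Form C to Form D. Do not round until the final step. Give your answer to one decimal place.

Linear equating: y = (SD_Y/SD_X)(x − M_X) + M_Y
y = (35.6/42.2)(570 − 540.5) + 556.9
y = 0.843602 × 29.5 + 556.9 = 24.8863 + 556.9 = 581.8

581.8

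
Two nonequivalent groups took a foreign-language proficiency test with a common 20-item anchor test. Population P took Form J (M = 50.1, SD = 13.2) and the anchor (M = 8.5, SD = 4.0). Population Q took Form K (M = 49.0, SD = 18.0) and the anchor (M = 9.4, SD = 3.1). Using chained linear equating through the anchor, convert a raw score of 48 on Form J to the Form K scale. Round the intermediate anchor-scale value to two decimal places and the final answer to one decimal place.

40.1

Form J → anchor (Population P): v = (4.0/13.2)(48 − 50.1) + 8.5 = 7.86
anchor → Form K (Population Q): y = (18.0/3.1)(7.86 − 9.4) + 49.0 = 40.1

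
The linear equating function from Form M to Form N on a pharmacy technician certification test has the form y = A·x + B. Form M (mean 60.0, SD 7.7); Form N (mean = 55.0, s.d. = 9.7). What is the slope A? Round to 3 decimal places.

1.260

A = SD_Y / SD_X = 9.7 / 7.7 = 1.260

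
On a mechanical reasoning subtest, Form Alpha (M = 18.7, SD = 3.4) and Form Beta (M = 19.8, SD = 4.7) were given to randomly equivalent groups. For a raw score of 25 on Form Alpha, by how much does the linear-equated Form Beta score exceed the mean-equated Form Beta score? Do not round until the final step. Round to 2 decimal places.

2.41

Mean-equated: 25 + (19.8 − 18.7) = 26.10
Linear-equated: (4.7/3.4)(25 − 18.7) + 19.8 = 28.509
Difference = 28.509 − 26.10 = 2.41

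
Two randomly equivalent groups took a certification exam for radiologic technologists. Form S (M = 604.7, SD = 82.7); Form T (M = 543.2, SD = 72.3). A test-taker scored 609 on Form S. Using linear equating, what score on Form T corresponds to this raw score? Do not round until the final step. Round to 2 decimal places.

Linear equating: y = (SD_Y/SD_X)(x − M_X) + M_Y
y = (72.3/82.7)(609 − 604.7) + 543.2
y = 0.874244 × 4.3 + 543.2 = 3.7593 + 543.2 = 546.96

546.96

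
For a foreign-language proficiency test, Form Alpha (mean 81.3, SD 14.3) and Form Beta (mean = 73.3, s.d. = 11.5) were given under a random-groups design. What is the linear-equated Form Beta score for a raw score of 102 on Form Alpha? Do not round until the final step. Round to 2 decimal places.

89.95

Linear equating: y = (SD_Y/SD_X)(x − M_X) + M_Y
y = (11.5/14.3)(102 − 81.3) + 73.3
y = 0.804196 × 20.7 + 73.3 = 16.6469 + 73.3 = 89.95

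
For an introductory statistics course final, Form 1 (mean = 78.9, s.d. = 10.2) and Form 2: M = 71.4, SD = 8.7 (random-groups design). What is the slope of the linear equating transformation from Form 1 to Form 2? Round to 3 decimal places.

0.853

A = SD_Y / SD_X = 8.7 / 10.2 = 0.853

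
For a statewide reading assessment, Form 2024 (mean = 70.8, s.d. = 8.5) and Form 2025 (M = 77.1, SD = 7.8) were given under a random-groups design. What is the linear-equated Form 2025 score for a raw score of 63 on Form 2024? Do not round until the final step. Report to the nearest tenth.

69.9

Linear equating: y = (SD_Y/SD_X)(x − M_X) + M_Y
y = (7.8/8.5)(63 − 70.8) + 77.1
y = 0.917647 × -7.8 + 77.1 = -7.1576 + 77.1 = 69.9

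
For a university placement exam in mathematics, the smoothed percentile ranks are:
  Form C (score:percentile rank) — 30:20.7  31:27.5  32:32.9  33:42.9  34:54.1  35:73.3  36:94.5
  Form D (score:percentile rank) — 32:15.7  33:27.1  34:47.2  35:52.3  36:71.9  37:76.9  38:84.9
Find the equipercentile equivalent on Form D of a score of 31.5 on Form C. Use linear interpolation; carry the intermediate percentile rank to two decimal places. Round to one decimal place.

33.2

PR of 31.5 on Form C: 27.5 + (31.5 − 31)/(32 − 31) × (32.9 − 27.5) = 30.20
On Form D, PR 30.20 falls between score 33 (PR 27.1) and 34 (PR 47.2).
Interpolate: 33 + (30.20 − 27.1)/(47.2 − 27.1) × (34 − 33) = 33.2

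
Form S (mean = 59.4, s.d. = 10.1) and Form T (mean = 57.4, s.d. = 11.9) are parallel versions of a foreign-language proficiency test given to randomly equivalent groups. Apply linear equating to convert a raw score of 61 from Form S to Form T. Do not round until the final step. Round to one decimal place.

59.3

Linear equating: y = (SD_Y/SD_X)(x − M_X) + M_Y
y = (11.9/10.1)(61 − 59.4) + 57.4
y = 1.178218 × 1.6 + 57.4 = 1.8851 + 57.4 = 59.3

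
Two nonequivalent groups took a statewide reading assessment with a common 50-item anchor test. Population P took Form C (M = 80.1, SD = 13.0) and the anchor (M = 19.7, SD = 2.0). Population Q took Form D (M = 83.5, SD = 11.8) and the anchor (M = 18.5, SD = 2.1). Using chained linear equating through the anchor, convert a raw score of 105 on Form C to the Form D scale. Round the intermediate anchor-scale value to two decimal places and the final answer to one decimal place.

Form C → anchor (Population P): v = (2.0/13.0)(105 − 80.1) + 19.7 = 23.53
anchor → Form D (Population Q): y = (11.8/2.1)(23.53 − 18.5) + 83.5 = 111.8

111.8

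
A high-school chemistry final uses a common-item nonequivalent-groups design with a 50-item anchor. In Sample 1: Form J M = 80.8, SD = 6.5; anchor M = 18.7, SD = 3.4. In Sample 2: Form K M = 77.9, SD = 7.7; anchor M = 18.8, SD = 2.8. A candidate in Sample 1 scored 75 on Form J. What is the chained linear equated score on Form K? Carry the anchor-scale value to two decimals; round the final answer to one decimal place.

Form J → anchor (Sample 1): v = (3.4/6.5)(75 − 80.8) + 18.7 = 15.67
anchor → Form K (Sample 2): y = (7.7/2.8)(15.67 − 18.8) + 77.9 = 69.3

69.3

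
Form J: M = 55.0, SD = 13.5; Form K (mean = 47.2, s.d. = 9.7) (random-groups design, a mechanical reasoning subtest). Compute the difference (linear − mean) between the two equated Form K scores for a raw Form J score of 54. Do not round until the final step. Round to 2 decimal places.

Mean-equated: 54 + (47.2 − 55.0) = 46.20
Linear-equated: (9.7/13.5)(54 − 55.0) + 47.2 = 46.481
Difference = 46.481 − 46.20 = 0.28

0.28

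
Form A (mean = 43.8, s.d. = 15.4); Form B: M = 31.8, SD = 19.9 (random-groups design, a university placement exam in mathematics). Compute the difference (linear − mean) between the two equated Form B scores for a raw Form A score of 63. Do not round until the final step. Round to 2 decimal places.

5.61

Mean-equated: 63 + (31.8 − 43.8) = 51.00
Linear-equated: (19.9/15.4)(63 − 43.8) + 31.8 = 56.610
Difference = 56.610 − 51.00 = 5.61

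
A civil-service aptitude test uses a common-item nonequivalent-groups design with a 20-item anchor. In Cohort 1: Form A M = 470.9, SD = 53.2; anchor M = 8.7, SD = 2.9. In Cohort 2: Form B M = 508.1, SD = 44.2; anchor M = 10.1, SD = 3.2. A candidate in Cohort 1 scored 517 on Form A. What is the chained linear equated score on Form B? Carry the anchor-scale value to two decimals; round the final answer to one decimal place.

523.4

Form A → anchor (Cohort 1): v = (2.9/53.2)(517 − 470.9) + 8.7 = 11.21
anchor → Form B (Cohort 2): y = (44.2/3.2)(11.21 − 10.1) + 508.1 = 523.4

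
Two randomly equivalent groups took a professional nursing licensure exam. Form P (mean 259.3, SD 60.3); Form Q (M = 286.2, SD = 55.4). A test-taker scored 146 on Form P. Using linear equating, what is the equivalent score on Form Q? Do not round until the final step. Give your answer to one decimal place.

Linear equating: y = (SD_Y/SD_X)(x − M_X) + M_Y
y = (55.4/60.3)(146 − 259.3) + 286.2
y = 0.918740 × -113.3 + 286.2 = -104.0932 + 286.2 = 182.1

182.1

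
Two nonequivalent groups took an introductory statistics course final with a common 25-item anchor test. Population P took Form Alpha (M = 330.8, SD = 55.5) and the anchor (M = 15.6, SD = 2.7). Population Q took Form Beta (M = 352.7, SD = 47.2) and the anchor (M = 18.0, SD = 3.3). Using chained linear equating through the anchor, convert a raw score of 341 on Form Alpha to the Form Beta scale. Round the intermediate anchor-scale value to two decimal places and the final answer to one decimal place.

325.5

Form Alpha → anchor (Population P): v = (2.7/55.5)(341 − 330.8) + 15.6 = 16.10
anchor → Form Beta (Population Q): y = (47.2/3.3)(16.10 − 18.0) + 352.7 = 325.5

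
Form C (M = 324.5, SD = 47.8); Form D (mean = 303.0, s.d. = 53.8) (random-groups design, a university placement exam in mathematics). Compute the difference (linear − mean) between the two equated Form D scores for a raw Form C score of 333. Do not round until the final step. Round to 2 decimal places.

Mean-equated: 333 + (303.0 − 324.5) = 311.50
Linear-equated: (53.8/47.8)(333 − 324.5) + 303.0 = 312.567
Difference = 312.567 − 311.50 = 1.07

1.07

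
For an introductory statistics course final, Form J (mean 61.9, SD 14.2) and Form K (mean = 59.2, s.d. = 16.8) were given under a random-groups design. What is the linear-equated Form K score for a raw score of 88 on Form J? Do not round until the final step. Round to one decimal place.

Linear equating: y = (SD_Y/SD_X)(x − M_X) + M_Y
y = (16.8/14.2)(88 − 61.9) + 59.2
y = 1.183099 × 26.1 + 59.2 = 30.8789 + 59.2 = 90.1

90.1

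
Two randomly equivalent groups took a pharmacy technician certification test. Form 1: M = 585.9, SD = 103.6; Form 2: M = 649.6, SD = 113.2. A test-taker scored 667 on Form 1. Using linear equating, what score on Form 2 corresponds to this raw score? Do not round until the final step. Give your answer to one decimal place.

738.2

Linear equating: y = (SD_Y/SD_X)(x − M_X) + M_Y
y = (113.2/103.6)(667 − 585.9) + 649.6
y = 1.092664 × 81.1 + 649.6 = 88.6151 + 649.6 = 738.2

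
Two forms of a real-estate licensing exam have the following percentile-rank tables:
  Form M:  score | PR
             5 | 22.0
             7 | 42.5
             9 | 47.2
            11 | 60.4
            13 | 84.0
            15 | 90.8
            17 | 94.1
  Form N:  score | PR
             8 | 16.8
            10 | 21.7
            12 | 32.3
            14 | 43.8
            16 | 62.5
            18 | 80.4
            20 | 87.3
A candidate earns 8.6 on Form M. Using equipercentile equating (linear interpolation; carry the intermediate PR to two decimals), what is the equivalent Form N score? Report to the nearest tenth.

PR of 8.6 on Form M: 42.5 + (8.6 − 7)/(9 − 7) × (47.2 − 42.5) = 46.26
On Form N, PR 46.26 falls between score 14 (PR 43.8) and 16 (PR 62.5).
Interpolate: 14 + (46.26 − 43.8)/(62.5 − 43.8) × (16 − 14) = 14.3

14.3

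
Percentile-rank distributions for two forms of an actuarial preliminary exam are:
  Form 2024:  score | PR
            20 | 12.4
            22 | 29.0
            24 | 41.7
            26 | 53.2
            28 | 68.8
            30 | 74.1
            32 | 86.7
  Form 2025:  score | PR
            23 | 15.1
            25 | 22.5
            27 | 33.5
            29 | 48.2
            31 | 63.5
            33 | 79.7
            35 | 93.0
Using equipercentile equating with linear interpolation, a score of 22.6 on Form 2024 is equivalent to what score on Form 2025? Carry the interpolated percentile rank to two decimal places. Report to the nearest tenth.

PR of 22.6 on Form 2024: 29.0 + (22.6 − 22)/(24 − 22) × (41.7 − 29.0) = 32.81
On Form 2025, PR 32.81 falls between score 25 (PR 22.5) and 27 (PR 33.5).
Interpolate: 25 + (32.81 − 22.5)/(33.5 − 22.5) × (27 − 25) = 26.9

26.9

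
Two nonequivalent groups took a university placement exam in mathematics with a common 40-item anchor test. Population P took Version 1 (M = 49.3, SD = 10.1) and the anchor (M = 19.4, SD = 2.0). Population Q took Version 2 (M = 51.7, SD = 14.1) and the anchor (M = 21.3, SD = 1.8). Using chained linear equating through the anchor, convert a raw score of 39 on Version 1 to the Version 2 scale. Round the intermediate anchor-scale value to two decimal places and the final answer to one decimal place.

20.8

Version 1 → anchor (Population P): v = (2.0/10.1)(39 − 49.3) + 19.4 = 17.36
anchor → Version 2 (Population Q): y = (14.1/1.8)(17.36 − 21.3) + 51.7 = 20.8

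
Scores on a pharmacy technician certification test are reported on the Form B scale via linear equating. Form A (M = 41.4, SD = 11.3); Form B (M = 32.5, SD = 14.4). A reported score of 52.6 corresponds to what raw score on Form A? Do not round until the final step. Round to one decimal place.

57.2

Invert y = (SD_Y/SD_X)(x − M_X) + M_Y:
x = (SD_X/SD_Y)(y − M_Y) + M_X = (11.3/14.4)(52.6 − 32.5) + 41.4
x = 0.784722 × 20.100 + 41.4 = 57.2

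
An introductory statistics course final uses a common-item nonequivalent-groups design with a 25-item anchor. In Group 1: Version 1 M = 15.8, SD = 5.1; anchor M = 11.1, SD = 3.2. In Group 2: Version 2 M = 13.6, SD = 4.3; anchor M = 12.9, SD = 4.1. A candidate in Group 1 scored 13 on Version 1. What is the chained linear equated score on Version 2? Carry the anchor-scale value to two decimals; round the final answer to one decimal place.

9.9

Version 1 → anchor (Group 1): v = (3.2/5.1)(13 − 15.8) + 11.1 = 9.34
anchor → Version 2 (Group 2): y = (4.3/4.1)(9.34 − 12.9) + 13.6 = 9.9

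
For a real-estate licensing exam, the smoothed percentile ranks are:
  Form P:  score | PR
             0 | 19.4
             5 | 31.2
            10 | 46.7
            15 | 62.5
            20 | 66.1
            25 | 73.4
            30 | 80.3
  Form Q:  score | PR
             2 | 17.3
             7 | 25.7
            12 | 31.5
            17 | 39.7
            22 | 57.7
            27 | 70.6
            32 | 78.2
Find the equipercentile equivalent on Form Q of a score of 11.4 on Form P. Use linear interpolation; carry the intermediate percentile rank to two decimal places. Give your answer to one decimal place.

PR of 11.4 on Form P: 46.7 + (11.4 − 10)/(15 − 10) × (62.5 − 46.7) = 51.12
On Form Q, PR 51.12 falls between score 17 (PR 39.7) and 22 (PR 57.7).
Interpolate: 17 + (51.12 − 39.7)/(57.7 − 39.7) × (22 − 17) = 20.2

20.2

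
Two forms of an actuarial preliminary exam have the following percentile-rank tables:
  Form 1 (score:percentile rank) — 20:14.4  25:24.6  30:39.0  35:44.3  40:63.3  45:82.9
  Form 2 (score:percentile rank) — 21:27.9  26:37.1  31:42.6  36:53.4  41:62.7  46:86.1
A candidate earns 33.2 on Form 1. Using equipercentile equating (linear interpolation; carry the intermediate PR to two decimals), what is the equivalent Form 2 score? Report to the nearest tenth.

30.8

PR of 33.2 on Form 1: 39.0 + (33.2 − 30)/(35 − 30) × (44.3 − 39.0) = 42.39
On Form 2, PR 42.39 falls between score 26 (PR 37.1) and 31 (PR 42.6).
Interpolate: 26 + (42.39 − 37.1)/(42.6 − 37.1) × (31 − 26) = 30.8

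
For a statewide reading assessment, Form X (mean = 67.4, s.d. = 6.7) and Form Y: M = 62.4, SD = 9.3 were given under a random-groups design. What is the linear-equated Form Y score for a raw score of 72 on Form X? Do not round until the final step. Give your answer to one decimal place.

Linear equating: y = (SD_Y/SD_X)(x − M_X) + M_Y
y = (9.3/6.7)(72 − 67.4) + 62.4
y = 1.388060 × 4.6 + 62.4 = 6.3851 + 62.4 = 68.8

68.8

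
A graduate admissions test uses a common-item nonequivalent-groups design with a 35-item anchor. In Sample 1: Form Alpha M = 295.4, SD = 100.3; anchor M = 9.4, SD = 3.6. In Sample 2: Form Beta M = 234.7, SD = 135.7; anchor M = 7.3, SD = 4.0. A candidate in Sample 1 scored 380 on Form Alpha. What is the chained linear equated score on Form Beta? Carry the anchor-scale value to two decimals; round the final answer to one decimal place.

409.1

Form Alpha → anchor (Sample 1): v = (3.6/100.3)(380 − 295.4) + 9.4 = 12.44
anchor → Form Beta (Sample 2): y = (135.7/4.0)(12.44 − 7.3) + 234.7 = 409.1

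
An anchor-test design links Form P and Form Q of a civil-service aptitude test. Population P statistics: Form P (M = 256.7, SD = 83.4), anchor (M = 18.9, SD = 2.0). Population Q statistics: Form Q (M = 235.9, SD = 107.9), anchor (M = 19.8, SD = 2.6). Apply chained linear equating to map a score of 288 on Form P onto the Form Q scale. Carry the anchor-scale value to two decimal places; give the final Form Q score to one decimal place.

Form P → anchor (Population P): v = (2.0/83.4)(288 − 256.7) + 18.9 = 19.65
anchor → Form Q (Population Q): y = (107.9/2.6)(19.65 − 19.8) + 235.9 = 229.7

229.7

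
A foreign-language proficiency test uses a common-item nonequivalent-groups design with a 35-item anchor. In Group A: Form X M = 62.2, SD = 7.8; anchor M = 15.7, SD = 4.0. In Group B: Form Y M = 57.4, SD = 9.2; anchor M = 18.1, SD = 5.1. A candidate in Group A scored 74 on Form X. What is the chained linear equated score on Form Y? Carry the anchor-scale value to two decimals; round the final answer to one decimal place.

Form X → anchor (Group A): v = (4.0/7.8)(74 − 62.2) + 15.7 = 21.75
anchor → Form Y (Group B): y = (9.2/5.1)(21.75 − 18.1) + 57.4 = 64.0

64.0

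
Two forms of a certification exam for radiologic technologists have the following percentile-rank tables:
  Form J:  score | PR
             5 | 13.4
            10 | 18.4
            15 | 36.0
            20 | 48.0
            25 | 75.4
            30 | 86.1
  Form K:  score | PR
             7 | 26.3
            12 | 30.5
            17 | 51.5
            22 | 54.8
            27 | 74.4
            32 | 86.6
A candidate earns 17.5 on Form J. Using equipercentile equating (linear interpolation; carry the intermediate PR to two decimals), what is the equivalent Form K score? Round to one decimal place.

14.7

PR of 17.5 on Form J: 36.0 + (17.5 − 15)/(20 − 15) × (48.0 − 36.0) = 42.00
On Form K, PR 42.00 falls between score 12 (PR 30.5) and 17 (PR 51.5).
Interpolate: 12 + (42.00 − 30.5)/(51.5 − 30.5) × (17 − 12) = 14.7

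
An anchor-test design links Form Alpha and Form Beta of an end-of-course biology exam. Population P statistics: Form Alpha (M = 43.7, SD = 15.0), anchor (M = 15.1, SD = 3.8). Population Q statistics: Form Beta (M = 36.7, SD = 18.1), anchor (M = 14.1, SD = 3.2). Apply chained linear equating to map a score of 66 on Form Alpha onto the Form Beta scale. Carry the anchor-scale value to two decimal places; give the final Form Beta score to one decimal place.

74.3

Form Alpha → anchor (Population P): v = (3.8/15.0)(66 − 43.7) + 15.1 = 20.75
anchor → Form Beta (Population Q): y = (18.1/3.2)(20.75 − 14.1) + 36.7 = 74.3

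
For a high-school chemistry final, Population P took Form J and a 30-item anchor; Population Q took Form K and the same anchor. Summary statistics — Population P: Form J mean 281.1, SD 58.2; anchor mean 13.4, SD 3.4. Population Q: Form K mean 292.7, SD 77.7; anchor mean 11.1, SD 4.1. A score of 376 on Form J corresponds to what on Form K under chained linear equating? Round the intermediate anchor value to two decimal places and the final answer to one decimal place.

Form J → anchor (Population P): v = (3.4/58.2)(376 − 281.1) + 13.4 = 18.94
anchor → Form K (Population Q): y = (77.7/4.1)(18.94 − 11.1) + 292.7 = 441.3

441.3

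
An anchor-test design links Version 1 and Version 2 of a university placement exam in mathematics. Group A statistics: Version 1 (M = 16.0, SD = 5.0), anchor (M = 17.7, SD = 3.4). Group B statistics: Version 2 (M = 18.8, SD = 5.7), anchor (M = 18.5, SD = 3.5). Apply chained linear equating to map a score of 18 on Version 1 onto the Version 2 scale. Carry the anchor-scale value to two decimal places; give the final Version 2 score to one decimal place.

19.7

Version 1 → anchor (Group A): v = (3.4/5.0)(18 − 16.0) + 17.7 = 19.06
anchor → Version 2 (Group B): y = (5.7/3.5)(19.06 − 18.5) + 18.8 = 19.7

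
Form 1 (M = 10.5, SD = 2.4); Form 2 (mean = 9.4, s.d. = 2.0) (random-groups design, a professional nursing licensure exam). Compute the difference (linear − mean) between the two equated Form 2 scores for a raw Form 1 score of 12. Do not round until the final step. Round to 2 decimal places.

Mean-equated: 12 + (9.4 − 10.5) = 10.90
Linear-equated: (2.0/2.4)(12 − 10.5) + 9.4 = 10.650
Difference = 10.650 − 10.90 = -0.25

-0.25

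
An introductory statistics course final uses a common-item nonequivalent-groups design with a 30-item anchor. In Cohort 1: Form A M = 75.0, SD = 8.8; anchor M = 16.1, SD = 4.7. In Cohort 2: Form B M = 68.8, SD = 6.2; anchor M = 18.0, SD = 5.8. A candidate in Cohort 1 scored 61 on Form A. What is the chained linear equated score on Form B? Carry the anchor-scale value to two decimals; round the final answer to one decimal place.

Form A → anchor (Cohort 1): v = (4.7/8.8)(61 − 75.0) + 16.1 = 8.62
anchor → Form B (Cohort 2): y = (6.2/5.8)(8.62 − 18.0) + 68.8 = 58.8

58.8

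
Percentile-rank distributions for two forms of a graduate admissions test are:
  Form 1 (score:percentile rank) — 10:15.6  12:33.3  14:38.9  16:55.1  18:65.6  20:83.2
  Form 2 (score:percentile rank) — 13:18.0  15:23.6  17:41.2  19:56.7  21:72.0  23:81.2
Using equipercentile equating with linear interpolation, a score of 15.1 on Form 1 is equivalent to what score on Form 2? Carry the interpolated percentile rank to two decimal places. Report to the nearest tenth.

17.9

PR of 15.1 on Form 1: 38.9 + (15.1 − 14)/(16 − 14) × (55.1 − 38.9) = 47.81
On Form 2, PR 47.81 falls between score 17 (PR 41.2) and 19 (PR 56.7).
Interpolate: 17 + (47.81 − 41.2)/(56.7 − 41.2) × (19 − 17) = 17.9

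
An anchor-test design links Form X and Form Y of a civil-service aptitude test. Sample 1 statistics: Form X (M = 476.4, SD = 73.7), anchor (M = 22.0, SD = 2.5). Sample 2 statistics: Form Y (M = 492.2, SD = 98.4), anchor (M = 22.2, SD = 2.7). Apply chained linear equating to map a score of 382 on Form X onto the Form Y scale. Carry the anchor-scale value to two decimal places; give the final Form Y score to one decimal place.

368.3

Form X → anchor (Sample 1): v = (2.5/73.7)(382 − 476.4) + 22.0 = 18.80
anchor → Form Y (Sample 2): y = (98.4/2.7)(18.80 − 22.2) + 492.2 = 368.3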